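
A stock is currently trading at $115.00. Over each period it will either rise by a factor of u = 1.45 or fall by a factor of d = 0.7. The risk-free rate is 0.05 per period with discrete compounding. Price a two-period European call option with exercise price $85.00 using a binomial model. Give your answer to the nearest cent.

$45.29

Risk-neutral probability p = (1 + 0.05 − 0.7)/(1.45 − 0.7) = 0.3500/0.7500 = 0.4667
Terminal stock prices: S_uu = 241.8, S_ud = 116.7, S_dd = 56.35
Terminal payoffs (S − K): max(156.8, 0) = 156.8, max(31.72, 0) = 31.72, max(-28.65, 0) = 0
Node u (S = 166.8): V_u = 1/1.05·[0.4667·156.7875 + 0.5333·31.7250] = 85.7976
Node d (S = 80.5): V_d = 1/1.05·[0.4667·31.7250 + 0.5333·0.0000] = 14.1000
Node 0 (S = 115): V_0 = 1/1.05·[0.4667·85.7976 + 0.5333·14.1000] = 45.2942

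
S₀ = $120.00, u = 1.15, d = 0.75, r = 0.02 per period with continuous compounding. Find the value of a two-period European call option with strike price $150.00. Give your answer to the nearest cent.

Risk-neutral probability p = (e^0.02 − 0.75)/(1.15 − 0.75) = 0.2702/0.4000 = 0.6755
Terminal stock prices: S_uu = 158.7, S_ud = 103.5, S_dd = 67.5
Terminal payoffs (S − K): max(8.7, 0) = 8.7, max(-46.5, 0) = 0, max(-82.5, 0) = 0
Node u (S = 138): V_u = e^(−0.02)·[0.6755·8.7000 + 0.3245·0.0000] = 5.7605
Node d (S = 90): V_d = e^(−0.02)·[0.6755·0.0000 + 0.3245·0.0000] = 0.0000
Node 0 (S = 120): V_0 = e^(−0.02)·[0.6755·5.7605 + 0.3245·0.0000] = 3.8142

$3.81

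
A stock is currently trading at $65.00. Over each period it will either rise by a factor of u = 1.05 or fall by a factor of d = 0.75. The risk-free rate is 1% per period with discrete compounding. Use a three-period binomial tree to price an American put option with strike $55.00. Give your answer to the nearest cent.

$1.38

Risk-neutral probability p = (1 + 0.01 − 0.75)/(1.05 − 0.75) = 0.2600/0.3000 = 0.8667
Terminal stock prices: S_uuu = 75.25, S_uud = 53.75, S_udd = 38.39, S_ddd = 27.42
Terminal payoffs (K − S): max(-20.25, 0) = 0, max(1.253, 0) = 1.253, max(16.61, 0) = 16.61, max(27.58, 0) = 27.58
Node uu (S = 71.66): continuation = 1/1.01·[0.8667·0.0000 + 0.1333·1.2531] = 0.1654; exercise value = 0.0000 ≤ continuation, so V_uu = 0.1654
Node ud (S = 51.19): continuation = 1/1.01·[0.8667·1.2531 + 0.1333·16.6094] = 3.2679; exercise value = 3.8125 > continuation, so V_ud = 3.8125 (exercise)
Node dd (S = 36.56): continuation = 1/1.01·[0.8667·16.6094 + 0.1333·27.5781] = 17.8929; exercise value = 18.4375 > continuation, so V_dd = 18.4375 (exercise)
Node u (S = 68.25): continuation = 1/1.01·[0.8667·0.1654 + 0.1333·3.8125] = 0.6453; exercise value = 0.0000 ≤ continuation, so V_u = 0.6453
Node d (S = 48.75): continuation = 1/1.01·[0.8667·3.8125 + 0.1333·18.4375] = 5.7054; exercise value = 6.2500 > continuation, so V_d = 6.2500 (exercise)
Node 0 (S = 65): continuation = 1/1.01·[0.8667·0.6453 + 0.1333·6.2500] = 1.3788; exercise value = 0.0000 ≤ continuation, so V_0 = 1.3788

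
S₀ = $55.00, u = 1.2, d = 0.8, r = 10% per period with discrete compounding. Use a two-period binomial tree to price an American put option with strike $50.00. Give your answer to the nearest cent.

Risk-neutral probability p = (1 + 0.1 − 0.8)/(1.2 − 0.8) = 0.3000/0.4000 = 0.7500
Terminal stock prices: S_uu = 79.2, S_ud = 52.8, S_dd = 35.2
Terminal payoffs (K − S): max(-29.2, 0) = 0, max(-2.8, 0) = 0, max(14.8, 0) = 14.8
Node u (S = 66): continuation = 1/1.1·[0.7500·0.0000 + 0.2500·0.0000] = 0.0000; exercise value = 0.0000 ≤ continuation, so V_u = 0.0000
Node d (S = 44): continuation = 1/1.1·[0.7500·0.0000 + 0.2500·14.8000] = 3.3636; exercise value = 6.0000 > continuation, so V_d = 6.0000 (exercise)
Node 0 (S = 55): continuation = 1/1.1·[0.7500·0.0000 + 0.2500·6.0000] = 1.3636; exercise value = 0.0000 ≤ continuation, so V_0 = 1.3636

$1.36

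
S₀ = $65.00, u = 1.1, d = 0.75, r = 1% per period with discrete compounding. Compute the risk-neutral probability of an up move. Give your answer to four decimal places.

p = 0.7429

Risk-neutral probability p = (1 + 0.01 − 0.75)/(1.1 − 0.75) = 0.2600/0.3500 = 0.7429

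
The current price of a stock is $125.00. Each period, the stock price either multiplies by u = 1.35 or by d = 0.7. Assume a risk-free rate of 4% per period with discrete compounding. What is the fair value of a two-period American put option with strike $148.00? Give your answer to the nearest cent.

Risk-neutral probability p = (1 + 0.04 − 0.7)/(1.35 − 0.7) = 0.3400/0.6500 = 0.5231
Terminal stock prices: S_uu = 227.8, S_ud = 118.1, S_dd = 61.25
Terminal payoffs (K − S): max(-79.81, 0) = 0, max(29.88, 0) = 29.88, max(86.75, 0) = 86.75
Node u (S = 168.8): continuation = 1/1.04·[0.5231·0.0000 + 0.4769·29.8750] = 13.7001; exercise value = 0.0000 ≤ continuation, so V_u = 13.7001
Node d (S = 87.5): continuation = 1/1.04·[0.5231·29.8750 + 0.4769·86.7500] = 54.8077; exercise value = 60.5000 > continuation, so V_d = 60.5000 (exercise)
Node 0 (S = 125): continuation = 1/1.04·[0.5231·13.7001 + 0.4769·60.5000] = 34.6347; exercise value = 23.0000 ≤ continuation, so V_0 = 34.6347

$34.63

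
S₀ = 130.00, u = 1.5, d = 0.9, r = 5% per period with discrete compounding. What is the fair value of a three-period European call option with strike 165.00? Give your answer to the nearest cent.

15.63

Risk-neutral probability p = (1 + 0.05 − 0.9)/(1.5 − 0.9) = 0.1500/0.6000 = 0.2500
Terminal stock prices: S_uuu = 438.8, S_uud = 263.2, S_udd = 158, S_ddd = 94.77
Terminal payoffs (S − K): max(273.8, 0) = 273.8, max(98.25, 0) = 98.25, max(-7.05, 0) = 0, max(-70.23, 0) = 0
Node uu (S = 292.5): V_uu = 1/1.05·[0.2500·273.7500 + 0.7500·98.2500] = 135.3571
Node ud (S = 175.5): V_ud = 1/1.05·[0.2500·98.2500 + 0.7500·0.0000] = 23.3929
Node dd (S = 105.3): V_dd = 1/1.05·[0.2500·0.0000 + 0.7500·0.0000] = 0.0000
Node u (S = 195): V_u = 1/1.05·[0.2500·135.3571 + 0.7500·23.3929] = 48.9371
Node d (S = 117): V_d = 1/1.05·[0.2500·23.3929 + 0.7500·0.0000] = 5.5697
Node 0 (S = 130): V_0 = 1/1.05·[0.2500·48.9371 + 0.7500·5.5697] = 15.6301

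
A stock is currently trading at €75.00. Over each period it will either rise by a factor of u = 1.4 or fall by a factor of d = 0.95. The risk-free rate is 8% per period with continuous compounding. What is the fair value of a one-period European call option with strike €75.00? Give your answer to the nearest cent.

Risk-neutral probability p = (e^0.08 − 0.95)/(1.4 − 0.95) = 0.1333/0.4500 = 0.2962
Terminal stock prices: S_u = 105, S_d = 71.25
Terminal payoffs (S − K): max(30, 0) = 30, max(-3.75, 0) = 0
Node 0 (S = 75): V_0 = e^(−0.08)·[0.2962·30.0000 + 0.7038·0.0000] = 8.2026

€8.20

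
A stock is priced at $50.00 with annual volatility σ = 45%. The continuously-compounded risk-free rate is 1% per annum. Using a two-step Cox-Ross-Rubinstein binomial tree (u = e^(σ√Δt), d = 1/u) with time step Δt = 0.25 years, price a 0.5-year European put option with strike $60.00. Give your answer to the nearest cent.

CRR parameters: u = e^(σ√Δt) = e^(0.45·√0.25) = 1.2523, d = 1/u = 0.7985
Per-period rate: rΔt = 0.01·0.25 = 0.0025, so R = e^0.0025 = 1.0025
Risk-neutral probability p = (e^0.0025 − 0.7985)/(1.2523 − 0.7985) = 0.2040/0.4538 = 0.4495
Terminal stock prices: S_uu = 78.42, S_ud = 50, S_dd = 31.88
Terminal payoffs (K − S): max(-18.42, 0) = 0, max(10, 0) = 10, max(28.12, 0) = 28.12
Node u (S = 62.62): V_u = e^(−0.0025)·[0.4495·0.0000 + 0.5505·10.0000] = 5.4912
Node d (S = 39.93): V_d = e^(−0.0025)·[0.4495·10.0000 + 0.5505·28.1186] = 19.9244
Node 0 (S = 50): V_0 = e^(−0.0025)·[0.4495·5.4912 + 0.5505·19.9244] = 13.4031

$13.40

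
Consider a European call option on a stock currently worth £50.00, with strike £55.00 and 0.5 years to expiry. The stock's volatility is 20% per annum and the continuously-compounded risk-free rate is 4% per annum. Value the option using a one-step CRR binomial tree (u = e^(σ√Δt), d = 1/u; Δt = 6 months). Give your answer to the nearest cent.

£1.36

CRR parameters: u = e^(σ√Δt) = e^(0.2·√0.5) = 1.1519, d = 1/u = 0.8681
Per-period rate: rΔt = 0.04·0.5 = 0.02, so R = e^0.02 = 1.0202
Risk-neutral probability p = (e^0.02 − 0.8681)/(1.1519 − 0.8681) = 0.1521/0.2838 = 0.5359
Terminal stock prices: S_u = 57.6, S_d = 43.41
Terminal payoffs (S − K): max(2.595, 0) = 2.595, max(-11.59, 0) = 0
Node 0 (S = 50): V_0 = e^(−0.02)·[0.5359·2.5955 + 0.4641·0.0000] = 1.3634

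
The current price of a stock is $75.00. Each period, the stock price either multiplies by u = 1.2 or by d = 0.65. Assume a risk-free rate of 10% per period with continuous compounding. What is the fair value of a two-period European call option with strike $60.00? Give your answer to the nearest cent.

Risk-neutral probability p = (e^0.1 − 0.65)/(1.2 − 0.65) = 0.4552/0.5500 = 0.8276
Terminal stock prices: S_uu = 108, S_ud = 58.5, S_dd = 31.69
Terminal payoffs (S − K): max(48, 0) = 48, max(-1.5, 0) = 0, max(-28.31, 0) = 0
Node u (S = 90): V_u = e^(−0.1)·[0.8276·48.0000 + 0.1724·0.0000] = 35.9438
Node d (S = 48.75): V_d = e^(−0.1)·[0.8276·0.0000 + 0.1724·0.0000] = 0.0000
Node 0 (S = 75): V_0 = e^(−0.1)·[0.8276·35.9438 + 0.1724·0.0000] = 26.9157

$26.92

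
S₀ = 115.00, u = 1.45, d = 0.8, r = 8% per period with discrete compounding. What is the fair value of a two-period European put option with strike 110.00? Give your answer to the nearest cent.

Risk-neutral probability p = (1 + 0.08 − 0.8)/(1.45 − 0.8) = 0.2800/0.6500 = 0.4308
Terminal stock prices: S_uu = 241.8, S_ud = 133.4, S_dd = 73.6
Terminal payoffs (K − S): max(-131.8, 0) = 0, max(-23.4, 0) = 0, max(36.4, 0) = 36.4
Node u (S = 166.8): V_u = 1/1.08·[0.4308·0.0000 + 0.5692·0.0000] = 0.0000
Node d (S = 92): V_d = 1/1.08·[0.4308·0.0000 + 0.5692·36.4000] = 19.1852
Node 0 (S = 115): V_0 = 1/1.08·[0.4308·0.0000 + 0.5692·19.1852] = 10.1118

10.11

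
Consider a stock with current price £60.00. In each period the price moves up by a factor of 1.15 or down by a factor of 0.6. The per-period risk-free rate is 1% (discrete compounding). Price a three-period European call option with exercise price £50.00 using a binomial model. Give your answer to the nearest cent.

£16.59

Risk-neutral probability p = (1 + 0.01 − 0.6)/(1.15 − 0.6) = 0.4100/0.5500 = 0.7455
Terminal stock prices: S_uuu = 91.25, S_uud = 47.61, S_udd = 24.84, S_ddd = 12.96
Terminal payoffs (S − K): max(41.25, 0) = 41.25, max(-2.39, 0) = 0, max(-25.16, 0) = 0, max(-37.04, 0) = 0
Node uu (S = 79.35): V_uu = 1/1.01·[0.7455·41.2525 + 0.2545·0.0000] = 30.4474
Node ud (S = 41.4): V_ud = 1/1.01·[0.7455·0.0000 + 0.2545·0.0000] = 0.0000
Node dd (S = 21.6): V_dd = 1/1.01·[0.7455·0.0000 + 0.2545·0.0000] = 0.0000
Node u (S = 69): V_u = 1/1.01·[0.7455·30.4474 + 0.2545·0.0000] = 22.4724
Node d (S = 36): V_d = 1/1.01·[0.7455·0.0000 + 0.2545·0.0000] = 0.0000
Node 0 (S = 60): V_0 = 1/1.01·[0.7455·22.4724 + 0.2545·0.0000] = 16.5863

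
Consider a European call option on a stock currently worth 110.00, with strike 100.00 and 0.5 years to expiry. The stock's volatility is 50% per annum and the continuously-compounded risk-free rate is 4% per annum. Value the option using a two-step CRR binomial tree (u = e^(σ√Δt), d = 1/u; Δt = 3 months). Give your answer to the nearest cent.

21.57

CRR parameters: u = e^(σ√Δt) = e^(0.5·√0.25) = 1.2840, d = 1/u = 0.7788
Per-period rate: rΔt = 0.04·0.25 = 0.01, so R = e^0.01 = 1.0101
Risk-neutral probability p = (e^0.01 − 0.7788)/(1.2840 − 0.7788) = 0.2312/0.5052 = 0.4577
Terminal stock prices: S_uu = 181.4, S_ud = 110, S_dd = 66.72
Terminal payoffs (S − K): max(81.36, 0) = 81.36, max(10, 0) = 10, max(-33.28, 0) = 0
Node u (S = 141.2): V_u = e^(−0.01)·[0.4577·81.3593 + 0.5423·10.0000] = 42.2378
Node d (S = 85.67): V_d = e^(−0.01)·[0.4577·10.0000 + 0.5423·0.0000] = 4.5316
Node 0 (S = 110): V_0 = e^(−0.01)·[0.4577·42.2378 + 0.5423·4.5316] = 21.5735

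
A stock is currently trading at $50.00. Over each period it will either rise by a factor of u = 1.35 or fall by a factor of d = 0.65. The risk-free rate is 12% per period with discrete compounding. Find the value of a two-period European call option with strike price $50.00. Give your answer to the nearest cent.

$14.78

Risk-neutral probability p = (1 + 0.12 − 0.65)/(1.35 − 0.65) = 0.4700/0.7000 = 0.6714
Terminal stock prices: S_uu = 91.13, S_ud = 43.88, S_dd = 21.13
Terminal payoffs (S − K): max(41.13, 0) = 41.13, max(-6.125, 0) = 0, max(-28.87, 0) = 0
Node u (S = 67.5): V_u = 1/1.12·[0.6714·41.1250 + 0.3286·0.0000] = 24.6540
Node d (S = 32.5): V_d = 1/1.12·[0.6714·0.0000 + 0.3286·0.0000] = 0.0000
Node 0 (S = 50): V_0 = 1/1.12·[0.6714·24.6540 + 0.3286·0.0000] = 14.7798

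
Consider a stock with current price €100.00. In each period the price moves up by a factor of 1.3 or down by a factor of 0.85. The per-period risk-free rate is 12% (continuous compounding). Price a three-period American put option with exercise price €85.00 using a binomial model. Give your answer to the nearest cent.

€1.47

Risk-neutral probability p = (e^0.12 − 0.85)/(1.3 − 0.85) = 0.2775/0.4500 = 0.6167
Terminal stock prices: S_uuu = 219.7, S_uud = 143.7, S_udd = 93.92, S_ddd = 61.41
Terminal payoffs (K − S): max(-134.7, 0) = 0, max(-58.65, 0) = 0, max(-8.925, 0) = 0, max(23.59, 0) = 23.59
Node uu (S = 169): continuation = e^(−0.12)·[0.6167·0.0000 + 0.3833·0.0000] = 0.0000; exercise value = 0.0000 ≤ continuation, so V_uu = 0.0000
Node ud (S = 110.5): continuation = e^(−0.12)·[0.6167·0.0000 + 0.3833·0.0000] = 0.0000; exercise value = 0.0000 ≤ continuation, so V_ud = 0.0000
Node dd (S = 72.25): continuation = e^(−0.12)·[0.6167·0.0000 + 0.3833·23.5875] = 8.0196; exercise value = 12.7500 > continuation, so V_dd = 12.7500 (exercise)
Node u (S = 130): continuation = e^(−0.12)·[0.6167·0.0000 + 0.3833·0.0000] = 0.0000; exercise value = 0.0000 ≤ continuation, so V_u = 0.0000
Node d (S = 85): continuation = e^(−0.12)·[0.6167·0.0000 + 0.3833·12.7500] = 4.3349; exercise value = 0.0000 ≤ continuation, so V_d = 4.3349
Node 0 (S = 100): continuation = e^(−0.12)·[0.6167·0.0000 + 0.3833·4.3349] = 1.4738; exercise value = 0.0000 ≤ continuation, so V_0 = 1.4738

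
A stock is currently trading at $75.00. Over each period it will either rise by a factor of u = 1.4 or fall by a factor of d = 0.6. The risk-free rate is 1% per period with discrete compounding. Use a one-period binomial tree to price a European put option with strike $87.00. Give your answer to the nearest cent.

Risk-neutral probability p = (1 + 0.01 − 0.6)/(1.4 − 0.6) = 0.4100/0.8000 = 0.5125
Terminal stock prices: S_u = 105, S_d = 45
Terminal payoffs (K − S): max(-18, 0) = 0, max(42, 0) = 42
Node 0 (S = 75): V_0 = 1/1.01·[0.5125·0.0000 + 0.4875·42.0000] = 20.2723

$20.27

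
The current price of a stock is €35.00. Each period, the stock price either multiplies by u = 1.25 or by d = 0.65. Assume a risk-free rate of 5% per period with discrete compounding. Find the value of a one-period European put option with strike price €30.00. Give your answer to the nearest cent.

Risk-neutral probability p = (1 + 0.05 − 0.65)/(1.25 − 0.65) = 0.4000/0.6000 = 0.6667
Terminal stock prices: S_u = 43.75, S_d = 22.75
Terminal payoffs (K − S): max(-13.75, 0) = 0, max(7.25, 0) = 7.25
Node 0 (S = 35): V_0 = 1/1.05·[0.6667·0.0000 + 0.3333·7.2500] = 2.3016

€2.30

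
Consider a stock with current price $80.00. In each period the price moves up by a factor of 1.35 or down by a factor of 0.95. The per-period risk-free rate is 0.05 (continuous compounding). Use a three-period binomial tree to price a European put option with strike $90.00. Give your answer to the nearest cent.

Risk-neutral probability p = (e^0.05 − 0.95)/(1.35 − 0.95) = 0.1013/0.4000 = 0.2532
Terminal stock prices: S_uuu = 196.8, S_uud = 138.5, S_udd = 97.47, S_ddd = 68.59
Terminal payoffs (K − S): max(-106.8, 0) = 0, max(-48.51, 0) = 0, max(-7.47, 0) = 0, max(21.41, 0) = 21.41
Node uu (S = 145.8): V_uu = e^(−0.05)·[0.2532·0.0000 + 0.7468·0.0000] = 0.0000
Node ud (S = 102.6): V_ud = e^(−0.05)·[0.2532·0.0000 + 0.7468·0.0000] = 0.0000
Node dd (S = 72.2): V_dd = e^(−0.05)·[0.2532·0.0000 + 0.7468·21.4100] = 15.2096
Node u (S = 108): V_u = e^(−0.05)·[0.2532·0.0000 + 0.7468·0.0000] = 0.0000
Node d (S = 76): V_d = e^(−0.05)·[0.2532·0.0000 + 0.7468·15.2096] = 10.8049
Node 0 (S = 80): V_0 = e^(−0.05)·[0.2532·0.0000 + 0.7468·10.8049] = 7.6758

$7.68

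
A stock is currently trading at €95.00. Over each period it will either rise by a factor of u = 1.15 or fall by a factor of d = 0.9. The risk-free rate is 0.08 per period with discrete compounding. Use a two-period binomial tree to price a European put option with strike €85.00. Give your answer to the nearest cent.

Risk-neutral probability p = (1 + 0.08 − 0.9)/(1.15 − 0.9) = 0.1800/0.2500 = 0.7200
Terminal stock prices: S_uu = 125.6, S_ud = 98.32, S_dd = 76.95
Terminal payoffs (K − S): max(-40.64, 0) = 0, max(-13.32, 0) = 0, max(8.05, 0) = 8.05
Node u (S = 109.2): V_u = 1/1.08·[0.7200·0.0000 + 0.2800·0.0000] = 0.0000
Node d (S = 85.5): V_d = 1/1.08·[0.7200·0.0000 + 0.2800·8.0500] = 2.0870
Node 0 (S = 95): V_0 = 1/1.08·[0.7200·0.0000 + 0.2800·2.0870] = 0.5411

€0.54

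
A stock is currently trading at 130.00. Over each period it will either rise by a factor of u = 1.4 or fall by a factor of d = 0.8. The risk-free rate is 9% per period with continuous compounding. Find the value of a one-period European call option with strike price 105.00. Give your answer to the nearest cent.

34.50

Risk-neutral probability p = (e^0.09 − 0.8)/(1.4 − 0.8) = 0.2942/0.6000 = 0.4903
Terminal stock prices: S_u = 182, S_d = 104
Terminal payoffs (S − K): max(77, 0) = 77, max(-1, 0) = 0
Node 0 (S = 130): V_0 = e^(−0.09)·[0.4903·77.0000 + 0.5097·0.0000] = 34.5031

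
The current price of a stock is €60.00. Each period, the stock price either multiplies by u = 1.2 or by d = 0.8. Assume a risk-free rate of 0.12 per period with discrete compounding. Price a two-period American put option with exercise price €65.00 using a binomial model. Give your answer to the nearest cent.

Risk-neutral probability p = (1 + 0.12 − 0.8)/(1.2 − 0.8) = 0.3200/0.4000 = 0.8000
Terminal stock prices: S_uu = 86.4, S_ud = 57.6, S_dd = 38.4
Terminal payoffs (K − S): max(-21.4, 0) = 0, max(7.4, 0) = 7.4, max(26.6, 0) = 26.6
Node u (S = 72): continuation = 1/1.12·[0.8000·0.0000 + 0.2000·7.4000] = 1.3214; exercise value = 0.0000 ≤ continuation, so V_u = 1.3214
Node d (S = 48): continuation = 1/1.12·[0.8000·7.4000 + 0.2000·26.6000] = 10.0357; exercise value = 17.0000 > continuation, so V_d = 17.0000 (exercise)
Node 0 (S = 60): continuation = 1/1.12·[0.8000·1.3214 + 0.2000·17.0000] = 3.9796; exercise value = 5.0000 > continuation, so V_0 = 5.0000 (exercise)

€5.00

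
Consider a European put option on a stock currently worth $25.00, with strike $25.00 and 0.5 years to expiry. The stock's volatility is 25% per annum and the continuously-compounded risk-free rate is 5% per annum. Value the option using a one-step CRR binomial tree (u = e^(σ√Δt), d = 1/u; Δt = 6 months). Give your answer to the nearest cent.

$1.87

CRR parameters: u = e^(σ√Δt) = e^(0.25·√0.5) = 1.1934, d = 1/u = 0.8380
Per-period rate: rΔt = 0.05·0.5 = 0.025, so R = e^0.025 = 1.0253
Risk-neutral probability p = (e^0.025 − 0.8380)/(1.1934 − 0.8380) = 0.1873/0.3554 = 0.5272
Terminal stock prices: S_u = 29.83, S_d = 20.95
Terminal payoffs (K − S): max(-4.834, 0) = 0, max(4.051, 0) = 4.051
Node 0 (S = 25): V_0 = e^(−0.025)·[0.5272·0.0000 + 0.4728·4.0508] = 1.8681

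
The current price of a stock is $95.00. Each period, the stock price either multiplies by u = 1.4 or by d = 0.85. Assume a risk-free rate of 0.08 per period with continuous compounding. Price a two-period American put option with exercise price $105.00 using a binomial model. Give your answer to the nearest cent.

$12.89

Risk-neutral probability p = (e^0.08 − 0.85)/(1.4 − 0.85) = 0.2333/0.5500 = 0.4242
Terminal stock prices: S_uu = 186.2, S_ud = 113, S_dd = 68.64
Terminal payoffs (K − S): max(-81.2, 0) = 0, max(-8.05, 0) = 0, max(36.36, 0) = 36.36
Node u (S = 133): continuation = e^(−0.08)·[0.4242·0.0000 + 0.5758·0.0000] = 0.0000; exercise value = 0.0000 ≤ continuation, so V_u = 0.0000
Node d (S = 80.75): continuation = e^(−0.08)·[0.4242·0.0000 + 0.5758·36.3625] = 19.3292; exercise value = 24.2500 > continuation, so V_d = 24.2500 (exercise)
Node 0 (S = 95): continuation = e^(−0.08)·[0.4242·0.0000 + 0.5758·24.2500] = 12.8905; exercise value = 10.0000 ≤ continuation, so V_0 = 12.8905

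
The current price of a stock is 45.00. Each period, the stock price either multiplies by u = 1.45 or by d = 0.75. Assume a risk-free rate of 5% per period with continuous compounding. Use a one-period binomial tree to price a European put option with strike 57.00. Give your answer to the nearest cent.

Risk-neutral probability p = (e^0.05 − 0.75)/(1.45 − 0.75) = 0.3013/0.7000 = 0.4304
Terminal stock prices: S_u = 65.25, S_d = 33.75
Terminal payoffs (K − S): max(-8.25, 0) = 0, max(23.25, 0) = 23.25
Node 0 (S = 45): V_0 = e^(−0.05)·[0.4304·0.0000 + 0.5696·23.2500] = 12.5976

12.60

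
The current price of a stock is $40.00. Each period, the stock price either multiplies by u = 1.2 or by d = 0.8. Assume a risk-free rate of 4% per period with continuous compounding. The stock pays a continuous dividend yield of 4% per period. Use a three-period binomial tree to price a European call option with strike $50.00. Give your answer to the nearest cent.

$2.12

Per-period risk-free factor R = e^0.04 = 1.0408; dividend-adjusted growth = e^(0.04−0.04) = 1.0000.
Risk-neutral probability p = (1.0000 − 0.8)/(1.2 − 0.8) = 0.2000/0.4000 = 0.5000
Terminal stock prices: S_uuu = 69.12, S_uud = 46.08, S_udd = 30.72, S_ddd = 20.48
Terminal payoffs (S − K): max(19.12, 0) = 19.12, max(-3.92, 0) = 0, max(-19.28, 0) = 0, max(-29.52, 0) = 0
Node uu (S = 57.6): V_uu = e^(−0.04)·[0.5000·19.1200 + 0.5000·0.0000] = 9.1851
Node ud (S = 38.4): V_ud = e^(−0.04)·[0.5000·0.0000 + 0.5000·0.0000] = 0.0000
Node dd (S = 25.6): V_dd = e^(−0.04)·[0.5000·0.0000 + 0.5000·0.0000] = 0.0000
Node u (S = 48): V_u = e^(−0.04)·[0.5000·9.1851 + 0.5000·0.0000] = 4.4125
Node d (S = 32): V_d = e^(−0.04)·[0.5000·0.0000 + 0.5000·0.0000] = 0.0000
Node 0 (S = 40): V_0 = e^(−0.04)·[0.5000·4.4125 + 0.5000·0.0000] = 2.1197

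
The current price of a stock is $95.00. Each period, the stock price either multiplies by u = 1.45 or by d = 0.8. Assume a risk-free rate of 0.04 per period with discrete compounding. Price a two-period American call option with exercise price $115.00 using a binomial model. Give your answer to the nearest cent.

Risk-neutral probability p = (1 + 0.04 − 0.8)/(1.45 − 0.8) = 0.2400/0.6500 = 0.3692
Terminal stock prices: S_uu = 199.7, S_ud = 110.2, S_dd = 60.8
Terminal payoffs (S − K): max(84.74, 0) = 84.74, max(-4.8, 0) = 0, max(-54.2, 0) = 0
Node u (S = 137.8): continuation = 1/1.04·[0.3692·84.7375 + 0.6308·0.0000] = 30.0843; exercise value = 22.7500 ≤ continuation, so V_u = 30.0843
Node d (S = 76): continuation = 1/1.04·[0.3692·0.0000 + 0.6308·0.0000] = 0.0000; exercise value = 0.0000 ≤ continuation, so V_d = 0.0000
Node 0 (S = 95): continuation = 1/1.04·[0.3692·30.0843 + 0.6308·0.0000] = 10.6808; exercise value = 0.0000 ≤ continuation, so V_0 = 10.6808

$10.68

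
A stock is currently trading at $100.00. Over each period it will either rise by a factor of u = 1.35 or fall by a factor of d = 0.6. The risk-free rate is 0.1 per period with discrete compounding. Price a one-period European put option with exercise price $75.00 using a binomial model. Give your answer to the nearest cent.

$4.55

Risk-neutral probability p = (1 + 0.1 − 0.6)/(1.35 − 0.6) = 0.5000/0.7500 = 0.6667
Terminal stock prices: S_u = 135, S_d = 60
Terminal payoffs (K − S): max(-60, 0) = 0, max(15, 0) = 15
Node 0 (S = 100): V_0 = 1/1.1·[0.6667·0.0000 + 0.3333·15.0000] = 4.5455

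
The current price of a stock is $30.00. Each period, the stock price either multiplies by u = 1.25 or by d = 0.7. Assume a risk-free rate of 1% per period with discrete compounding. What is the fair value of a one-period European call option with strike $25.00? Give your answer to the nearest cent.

Risk-neutral probability p = (1 + 0.01 − 0.7)/(1.25 − 0.7) = 0.3100/0.5500 = 0.5636
Terminal stock prices: S_u = 37.5, S_d = 21
Terminal payoffs (S − K): max(12.5, 0) = 12.5, max(-4, 0) = 0
Node 0 (S = 30): V_0 = 1/1.01·[0.5636·12.5000 + 0.4364·0.0000] = 6.9757

$6.98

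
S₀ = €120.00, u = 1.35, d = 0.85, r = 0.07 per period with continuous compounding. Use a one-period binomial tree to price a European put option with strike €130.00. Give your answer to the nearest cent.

Risk-neutral probability p = (e^0.07 − 0.85)/(1.35 − 0.85) = 0.2225/0.5000 = 0.4450
Terminal stock prices: S_u = 162, S_d = 102
Terminal payoffs (K − S): max(-32, 0) = 0, max(28, 0) = 28
Node 0 (S = 120): V_0 = e^(−0.07)·[0.4450·0.0000 + 0.5550·28.0000] = 14.4890

€14.49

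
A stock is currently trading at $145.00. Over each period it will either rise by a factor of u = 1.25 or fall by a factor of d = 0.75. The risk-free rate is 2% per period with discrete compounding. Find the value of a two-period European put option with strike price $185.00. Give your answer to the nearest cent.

Risk-neutral probability p = (1 + 0.02 − 0.75)/(1.25 − 0.75) = 0.2700/0.5000 = 0.5400
Terminal stock prices: S_uu = 226.6, S_ud = 135.9, S_dd = 81.56
Terminal payoffs (K − S): max(-41.56, 0) = 0, max(49.06, 0) = 49.06, max(103.4, 0) = 103.4
Node u (S = 181.2): V_u = 1/1.02·[0.5400·0.0000 + 0.4600·49.0625] = 22.1262
Node d (S = 108.8): V_d = 1/1.02·[0.5400·49.0625 + 0.4600·103.4375] = 72.6225
Node 0 (S = 145): V_0 = 1/1.02·[0.5400·22.1262 + 0.4600·72.6225] = 44.4652

$44.47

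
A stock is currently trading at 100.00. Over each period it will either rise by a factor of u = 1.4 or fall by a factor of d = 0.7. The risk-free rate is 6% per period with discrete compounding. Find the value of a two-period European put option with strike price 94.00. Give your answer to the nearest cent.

Risk-neutral probability p = (1 + 0.06 − 0.7)/(1.4 − 0.7) = 0.3600/0.7000 = 0.5143
Terminal stock prices: S_uu = 196, S_ud = 98, S_dd = 49
Terminal payoffs (K − S): max(-102, 0) = 0, max(-4, 0) = 0, max(45, 0) = 45
Node u (S = 140): V_u = 1/1.06·[0.5143·0.0000 + 0.4857·0.0000] = 0.0000
Node d (S = 70): V_d = 1/1.06·[0.5143·0.0000 + 0.4857·45.0000] = 20.6199
Node 0 (S = 100): V_0 = 1/1.06·[0.5143·0.0000 + 0.4857·20.6199] = 9.4485

9.45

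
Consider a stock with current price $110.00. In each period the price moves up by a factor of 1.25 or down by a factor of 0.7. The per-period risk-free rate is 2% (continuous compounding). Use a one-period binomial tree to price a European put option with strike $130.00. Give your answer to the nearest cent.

$21.71

Risk-neutral probability p = (e^0.02 − 0.7)/(1.25 − 0.7) = 0.3202/0.5500 = 0.5822
Terminal stock prices: S_u = 137.5, S_d = 77
Terminal payoffs (K − S): max(-7.5, 0) = 0, max(53, 0) = 53
Node 0 (S = 110): V_0 = e^(−0.02)·[0.5822·0.0000 + 0.4178·53.0000] = 21.7057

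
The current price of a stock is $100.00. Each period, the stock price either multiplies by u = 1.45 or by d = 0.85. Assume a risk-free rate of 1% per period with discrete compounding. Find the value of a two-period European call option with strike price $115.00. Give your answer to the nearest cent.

$9.80

Risk-neutral probability p = (1 + 0.01 − 0.85)/(1.45 − 0.85) = 0.1600/0.6000 = 0.2667
Terminal stock prices: S_uu = 210.2, S_ud = 123.2, S_dd = 72.25
Terminal payoffs (S − K): max(95.25, 0) = 95.25, max(8.25, 0) = 8.25, max(-42.75, 0) = 0
Node u (S = 145): V_u = 1/1.01·[0.2667·95.2500 + 0.7333·8.2500] = 31.1386
Node d (S = 85): V_d = 1/1.01·[0.2667·8.2500 + 0.7333·0.0000] = 2.1782
Node 0 (S = 100): V_0 = 1/1.01·[0.2667·31.1386 + 0.7333·2.1782] = 9.8030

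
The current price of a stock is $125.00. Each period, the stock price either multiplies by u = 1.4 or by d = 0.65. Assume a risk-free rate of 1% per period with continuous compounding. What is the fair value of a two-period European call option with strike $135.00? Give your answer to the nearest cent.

$24.85

Risk-neutral probability p = (e^0.01 − 0.65)/(1.4 − 0.65) = 0.3601/0.7500 = 0.4801
Terminal stock prices: S_uu = 245, S_ud = 113.8, S_dd = 52.81
Terminal payoffs (S − K): max(110, 0) = 110, max(-21.25, 0) = 0, max(-82.19, 0) = 0
Node u (S = 175): V_u = e^(−0.01)·[0.4801·110.0000 + 0.5199·0.0000] = 52.2819
Node d (S = 81.25): V_d = e^(−0.01)·[0.4801·0.0000 + 0.5199·0.0000] = 0.0000
Node 0 (S = 125): V_0 = e^(−0.01)·[0.4801·52.2819 + 0.5199·0.0000] = 24.8491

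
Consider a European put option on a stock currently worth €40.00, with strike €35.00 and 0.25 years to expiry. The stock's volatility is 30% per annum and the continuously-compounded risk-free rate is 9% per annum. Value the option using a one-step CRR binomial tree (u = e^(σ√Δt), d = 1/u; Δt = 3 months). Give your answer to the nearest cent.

CRR parameters: u = e^(σ√Δt) = e^(0.3·√0.25) = 1.1618, d = 1/u = 0.8607
Per-period rate: rΔt = 0.09·0.25 = 0.0225, so R = e^0.0225 = 1.0228
Risk-neutral probability p = (e^0.0225 − 0.8607)/(1.1618 − 0.8607) = 0.1620/0.3011 = 0.5381
Terminal stock prices: S_u = 46.47, S_d = 34.43
Terminal payoffs (K − S): max(-11.47, 0) = 0, max(0.5717, 0) = 0.5717
Node 0 (S = 40): V_0 = e^(−0.0225)·[0.5381·0.0000 + 0.4619·0.5717] = 0.2582

€0.26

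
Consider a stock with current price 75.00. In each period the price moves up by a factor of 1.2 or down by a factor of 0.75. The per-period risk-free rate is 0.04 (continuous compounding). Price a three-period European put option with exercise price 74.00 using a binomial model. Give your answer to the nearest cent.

6.69

Risk-neutral probability p = (e^0.04 − 0.75)/(1.2 − 0.75) = 0.2908/0.4500 = 0.6462
Terminal stock prices: S_uuu = 129.6, S_uud = 81, S_udd = 50.62, S_ddd = 31.64
Terminal payoffs (K − S): max(-55.6, 0) = 0, max(-7, 0) = 0, max(23.38, 0) = 23.38, max(42.36, 0) = 42.36
Node uu (S = 108): V_uu = e^(−0.04)·[0.6462·0.0000 + 0.3538·0.0000] = 0.0000
Node ud (S = 67.5): V_ud = e^(−0.04)·[0.6462·0.0000 + 0.3538·23.3750] = 7.9448
Node dd (S = 42.19): V_dd = e^(−0.04)·[0.6462·23.3750 + 0.3538·42.3594] = 28.9109
Node u (S = 90): V_u = e^(−0.04)·[0.6462·0.0000 + 0.3538·7.9448] = 2.7003
Node d (S = 56.25): V_d = e^(−0.04)·[0.6462·7.9448 + 0.3538·28.9109] = 14.7593
Node 0 (S = 75): V_0 = e^(−0.04)·[0.6462·2.7003 + 0.3538·14.7593] = 6.6931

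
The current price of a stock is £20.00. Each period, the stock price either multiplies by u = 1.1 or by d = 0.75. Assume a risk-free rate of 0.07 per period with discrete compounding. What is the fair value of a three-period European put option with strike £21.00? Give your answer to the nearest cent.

£0.65

Risk-neutral probability p = (1 + 0.07 − 0.75)/(1.1 − 0.75) = 0.3200/0.3500 = 0.9143
Terminal stock prices: S_uuu = 26.62, S_uud = 18.15, S_udd = 12.38, S_ddd = 8.438
Terminal payoffs (K − S): max(-5.62, 0) = 0, max(2.85, 0) = 2.85, max(8.625, 0) = 8.625, max(12.56, 0) = 12.56
Node uu (S = 24.2): V_uu = 1/1.07·[0.9143·0.0000 + 0.0857·2.8500] = 0.2283
Node ud (S = 16.5): V_ud = 1/1.07·[0.9143·2.8500 + 0.0857·8.6250] = 3.1262
Node dd (S = 11.25): V_dd = 1/1.07·[0.9143·8.6250 + 0.0857·12.5625] = 8.3762
Node u (S = 22): V_u = 1/1.07·[0.9143·0.2283 + 0.0857·3.1262] = 0.4455
Node d (S = 15): V_d = 1/1.07·[0.9143·3.1262 + 0.0857·8.3762] = 3.3422
Node 0 (S = 20): V_0 = 1/1.07·[0.9143·0.4455 + 0.0857·3.3422] = 0.6484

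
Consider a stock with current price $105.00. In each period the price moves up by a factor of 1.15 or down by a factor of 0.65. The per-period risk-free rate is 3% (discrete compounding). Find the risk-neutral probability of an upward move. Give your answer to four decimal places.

Risk-neutral probability p = (1 + 0.03 − 0.65)/(1.15 − 0.65) = 0.3800/0.5000 = 0.7600

p = 0.7600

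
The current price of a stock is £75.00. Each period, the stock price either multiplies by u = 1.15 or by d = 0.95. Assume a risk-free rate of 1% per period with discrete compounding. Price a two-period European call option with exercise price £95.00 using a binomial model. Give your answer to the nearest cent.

Risk-neutral probability p = (1 + 0.01 − 0.95)/(1.15 − 0.95) = 0.0600/0.2000 = 0.3000
Terminal stock prices: S_uu = 99.19, S_ud = 81.94, S_dd = 67.69
Terminal payoffs (S − K): max(4.187, 0) = 4.187, max(-13.06, 0) = 0, max(-27.31, 0) = 0
Node u (S = 86.25): V_u = 1/1.01·[0.3000·4.1875 + 0.7000·0.0000] = 1.2438
Node d (S = 71.25): V_d = 1/1.01·[0.3000·0.0000 + 0.7000·0.0000] = 0.0000
Node 0 (S = 75): V_0 = 1/1.01·[0.3000·1.2438 + 0.7000·0.0000] = 0.3694

£0.37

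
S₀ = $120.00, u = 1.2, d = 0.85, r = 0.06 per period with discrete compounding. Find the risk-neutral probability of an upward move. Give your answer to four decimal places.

p = 0.6000

Risk-neutral probability p = (1 + 0.06 − 0.85)/(1.2 − 0.85) = 0.2100/0.3500 = 0.6000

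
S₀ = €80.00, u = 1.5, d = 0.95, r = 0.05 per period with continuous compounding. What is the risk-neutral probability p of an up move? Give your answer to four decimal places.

p = 0.1841

Risk-neutral probability p = (e^0.05 − 0.95)/(1.5 − 0.95) = 0.1013/0.5500 = 0.1841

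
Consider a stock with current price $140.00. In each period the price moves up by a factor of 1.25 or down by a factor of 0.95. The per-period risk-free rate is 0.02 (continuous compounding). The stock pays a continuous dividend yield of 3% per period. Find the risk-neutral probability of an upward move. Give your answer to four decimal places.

Per-period risk-free factor R = e^0.02 = 1.0202; dividend-adjusted growth = e^(0.02−0.03) = 0.9900.
Risk-neutral probability p = (0.9900 − 0.95)/(1.25 − 0.95) = 0.0400/0.3000 = 0.1335

p = 0.1335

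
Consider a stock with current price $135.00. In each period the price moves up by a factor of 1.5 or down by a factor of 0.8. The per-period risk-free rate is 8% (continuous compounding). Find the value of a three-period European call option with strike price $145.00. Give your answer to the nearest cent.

$38.74

Risk-neutral probability p = (e^0.08 − 0.8)/(1.5 − 0.8) = 0.2833/0.7000 = 0.4047
Terminal stock prices: S_uuu = 455.6, S_uud = 243, S_udd = 129.6, S_ddd = 69.12
Terminal payoffs (S − K): max(310.6, 0) = 310.6, max(98, 0) = 98, max(-15.4, 0) = 0, max(-75.88, 0) = 0
Node uu (S = 303.8): V_uu = e^(−0.08)·[0.4047·310.6250 + 0.5953·98.0000] = 169.8981
Node ud (S = 162): V_ud = e^(−0.08)·[0.4047·98.0000 + 0.5953·0.0000] = 36.6110
Node dd (S = 86.4): V_dd = e^(−0.08)·[0.4047·0.0000 + 0.5953·0.0000] = 0.0000
Node u (S = 202.5): V_u = e^(−0.08)·[0.4047·169.8981 + 0.5953·36.6110] = 83.5898
Node d (S = 108): V_d = e^(−0.08)·[0.4047·36.6110 + 0.5953·0.0000] = 13.6772
Node 0 (S = 135): V_0 = e^(−0.08)·[0.4047·83.5898 + 0.5953·13.6772] = 38.7437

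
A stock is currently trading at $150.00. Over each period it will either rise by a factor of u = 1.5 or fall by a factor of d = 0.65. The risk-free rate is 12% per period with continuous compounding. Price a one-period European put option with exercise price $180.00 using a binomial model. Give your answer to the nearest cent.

$32.07

Risk-neutral probability p = (e^0.12 − 0.65)/(1.5 − 0.65) = 0.4775/0.8500 = 0.5618
Terminal stock prices: S_u = 225, S_d = 97.5
Terminal payoffs (K − S): max(-45, 0) = 0, max(82.5, 0) = 82.5
Node 0 (S = 150): V_0 = e^(−0.12)·[0.5618·0.0000 + 0.4382·82.5000] = 32.0664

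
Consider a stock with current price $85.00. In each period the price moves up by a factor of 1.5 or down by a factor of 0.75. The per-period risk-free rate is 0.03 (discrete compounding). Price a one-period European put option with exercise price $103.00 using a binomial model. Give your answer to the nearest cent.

$23.88

Risk-neutral probability p = (1 + 0.03 − 0.75)/(1.5 − 0.75) = 0.2800/0.7500 = 0.3733
Terminal stock prices: S_u = 127.5, S_d = 63.75
Terminal payoffs (K − S): max(-24.5, 0) = 0, max(39.25, 0) = 39.25
Node 0 (S = 85): V_0 = 1/1.03·[0.3733·0.0000 + 0.6267·39.2500] = 23.8803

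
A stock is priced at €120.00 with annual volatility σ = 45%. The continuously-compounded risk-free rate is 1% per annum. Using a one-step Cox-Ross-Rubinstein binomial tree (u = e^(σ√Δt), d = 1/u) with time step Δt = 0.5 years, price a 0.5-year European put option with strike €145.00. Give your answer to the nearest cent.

CRR parameters: u = e^(σ√Δt) = e^(0.45·√0.5) = 1.3746, d = 1/u = 0.7275
Per-period rate: rΔt = 0.01·0.5 = 0.005, so R = e^0.005 = 1.0050
Risk-neutral probability p = (e^0.005 − 0.7275)/(1.3746 − 0.7275) = 0.2776/0.6472 = 0.4289
Terminal stock prices: S_u = 165, S_d = 87.3
Terminal payoffs (K − S): max(-19.96, 0) = 0, max(57.7, 0) = 57.7
Node 0 (S = 120): V_0 = e^(−0.005)·[0.4289·0.0000 + 0.5711·57.7050] = 32.7932

€32.79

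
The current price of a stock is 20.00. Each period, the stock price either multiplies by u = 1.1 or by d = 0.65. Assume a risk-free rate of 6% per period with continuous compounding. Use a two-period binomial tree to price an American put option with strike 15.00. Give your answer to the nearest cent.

Risk-neutral probability p = (e^0.06 − 0.65)/(1.1 − 0.65) = 0.4118/0.4500 = 0.9152
Terminal stock prices: S_uu = 24.2, S_ud = 14.3, S_dd = 8.45
Terminal payoffs (K − S): max(-9.2, 0) = 0, max(0.7, 0) = 0.7, max(6.55, 0) = 6.55
Node u (S = 22): continuation = e^(−0.06)·[0.9152·0.0000 + 0.0848·0.7000] = 0.0559; exercise value = 0.0000 ≤ continuation, so V_u = 0.0559
Node d (S = 13): continuation = e^(−0.06)·[0.9152·0.7000 + 0.0848·6.5500] = 1.1265; exercise value = 2.0000 > continuation, so V_d = 2.0000 (exercise)
Node 0 (S = 20): continuation = e^(−0.06)·[0.9152·0.0559 + 0.0848·2.0000] = 0.2079; exercise value = 0.0000 ≤ continuation, so V_0 = 0.2079

0.21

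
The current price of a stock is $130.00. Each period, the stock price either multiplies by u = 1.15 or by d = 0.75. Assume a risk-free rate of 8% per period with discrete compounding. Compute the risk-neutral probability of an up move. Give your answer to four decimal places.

p = 0.8250

Risk-neutral probability p = (1 + 0.08 − 0.75)/(1.15 − 0.75) = 0.3300/0.4000 = 0.8250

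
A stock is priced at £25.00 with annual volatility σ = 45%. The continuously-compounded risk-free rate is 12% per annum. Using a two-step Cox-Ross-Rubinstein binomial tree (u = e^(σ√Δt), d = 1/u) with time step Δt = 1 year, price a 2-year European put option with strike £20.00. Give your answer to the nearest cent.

£1.74

CRR parameters: u = e^(σ√Δt) = e^(0.45·√1) = 1.5683, d = 1/u = 0.6376
Per-period rate: rΔt = 0.12·1 = 0.12, so R = e^0.12 = 1.1275
Risk-neutral probability p = (e^0.12 − 0.6376)/(1.5683 − 0.6376) = 0.4899/0.9307 = 0.5264
Terminal stock prices: S_uu = 61.49, S_ud = 25, S_dd = 10.16
Terminal payoffs (K − S): max(-41.49, 0) = 0, max(-5, 0) = 0, max(9.836, 0) = 9.836
Node u (S = 39.21): V_u = e^(−0.12)·[0.5264·0.0000 + 0.4736·0.0000] = 0.0000
Node d (S = 15.94): V_d = e^(−0.12)·[0.5264·0.0000 + 0.4736·9.8358] = 4.1319
Node 0 (S = 25): V_0 = e^(−0.12)·[0.5264·0.0000 + 0.4736·4.1319] = 1.7357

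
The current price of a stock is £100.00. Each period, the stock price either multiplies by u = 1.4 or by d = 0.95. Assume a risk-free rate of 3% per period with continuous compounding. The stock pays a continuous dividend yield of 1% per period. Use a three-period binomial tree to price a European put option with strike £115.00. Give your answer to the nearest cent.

Per-period risk-free factor R = e^0.03 = 1.0305; dividend-adjusted growth = e^(0.03−0.01) = 1.0202.
Risk-neutral probability p = (1.0202 − 0.95)/(1.4 − 0.95) = 0.0702/0.4500 = 0.1560
Terminal stock prices: S_uuu = 274.4, S_uud = 186.2, S_udd = 126.3, S_ddd = 85.74
Terminal payoffs (K − S): max(-159.4, 0) = 0, max(-71.2, 0) = 0, max(-11.35, 0) = 0, max(29.26, 0) = 29.26
Node uu (S = 196): V_uu = e^(−0.03)·[0.1560·0.0000 + 0.8440·0.0000] = 0.0000
Node ud (S = 133): V_ud = e^(−0.03)·[0.1560·0.0000 + 0.8440·0.0000] = 0.0000
Node dd (S = 90.25): V_dd = e^(−0.03)·[0.1560·0.0000 + 0.8440·29.2625] = 23.9675
Node u (S = 140): V_u = e^(−0.03)·[0.1560·0.0000 + 0.8440·0.0000] = 0.0000
Node d (S = 95): V_d = e^(−0.03)·[0.1560·0.0000 + 0.8440·23.9675] = 19.6307
Node 0 (S = 100): V_0 = e^(−0.03)·[0.1560·0.0000 + 0.8440·19.6307] = 16.0786

£16.08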